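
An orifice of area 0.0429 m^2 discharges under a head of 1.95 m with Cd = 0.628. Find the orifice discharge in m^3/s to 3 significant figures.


Approach: apply the orifice equation, Q = Cd*A*sqrt(2*g*h).
Q = 0.628 * 0.0429 * sqrt(2*9.81*1.95) = 0.167 m^3/s
Therefore the orifice discharge = 0.167 m^3/s.


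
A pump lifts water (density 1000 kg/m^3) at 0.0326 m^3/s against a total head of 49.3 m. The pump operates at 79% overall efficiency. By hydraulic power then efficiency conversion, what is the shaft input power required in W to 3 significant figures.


Approach: apply hydraulic power then efficiency conversion, P = rho*g*Q*H; P_in = P/eta.
Step 1 — hydraulic power (P = rho*g*Q*H):
  P = 1000 * 9.81 * 0.0326 * 49.3 = 15766 W
Step 2 — input power: P_in = P/eta = 15766 / 0.79 = 20000 W
Therefore the shaft input power required = 20000 W.


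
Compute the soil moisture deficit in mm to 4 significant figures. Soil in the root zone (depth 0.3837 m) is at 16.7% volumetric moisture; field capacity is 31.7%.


Approach: apply the soil moisture deficit relation, SMD = (FC - theta)/100 * depth * 1000.
SMD = (31.7 - 16.7)/100 * 0.3837 * 1000 = 57.55 mm
Therefore the soil moisture deficit = 57.55 mm.


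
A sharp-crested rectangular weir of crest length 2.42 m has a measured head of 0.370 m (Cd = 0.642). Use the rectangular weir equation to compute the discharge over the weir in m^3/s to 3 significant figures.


Approach: apply the rectangular weir equation, Q = (2/3)*Cd*L*sqrt(2g)*H^1.5.
Q = (2/3)*0.642*2.42*sqrt(2*9.81)*0.370^1.5 = 1.03 m^3/s
Therefore the discharge over the weir = 1.03 m^3/s.


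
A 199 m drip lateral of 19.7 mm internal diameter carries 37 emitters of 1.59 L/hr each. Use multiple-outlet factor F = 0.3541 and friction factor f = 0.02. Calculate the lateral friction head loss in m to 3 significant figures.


Approach: apply Darcy-Weisbach with the multiple-outlet F-factor, Q = n*q/(3600*1000) m^3/s; v = Q/A; hf = F*f*(L/D)*(v^2/(2g)).
Q = 37*1.59/(3600*1000) = 1.6342e-05 m^3/s
A = pi*(19.7e-3/2)^2 = 3.0481e-04 m^2, so v = Q/A = 0.053613 m/s
hf = 0.3541*0.02*(199/0.0197)*(0.053613^2/(2*9.81)) = 0.0105 m
Therefore the lateral friction head loss = 0.0105 m.


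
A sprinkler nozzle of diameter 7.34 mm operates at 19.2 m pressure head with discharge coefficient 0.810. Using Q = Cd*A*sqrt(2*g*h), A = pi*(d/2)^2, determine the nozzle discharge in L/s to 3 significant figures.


A = pi*(7.34e-3/2)^2 = 4.2314e-05 m^2
Q = 0.810 * 4.2314e-05 * sqrt(2*9.81*19.2) * 1000 = 0.665 L/s
Therefore the nozzle discharge = 0.665 L/s.


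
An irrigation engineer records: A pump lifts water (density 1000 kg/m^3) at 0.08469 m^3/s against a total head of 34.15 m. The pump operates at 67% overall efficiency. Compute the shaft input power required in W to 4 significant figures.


Approach: apply hydraulic power then efficiency conversion, P = rho*g*Q*H; P_in = P/eta.
Step 1 — hydraulic power (P = rho*g*Q*H):
  P = 1000 * 9.81 * 0.08469 * 34.15 = 28372.1 W
Step 2 — input power: P_in = P/eta = 28372.1 / 0.67 = 42350 W
Therefore the shaft input power required = 42350 W.


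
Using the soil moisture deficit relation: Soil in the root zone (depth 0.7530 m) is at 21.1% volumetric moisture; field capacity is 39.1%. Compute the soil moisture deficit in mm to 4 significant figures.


Approach: apply the soil moisture deficit relation, SMD = (FC - theta)/100 * depth * 1000.
SMD = (39.1 - 21.1)/100 * 0.7530 * 1000 = 135.5 mm
Therefore the soil moisture deficit = 135.5 mm.


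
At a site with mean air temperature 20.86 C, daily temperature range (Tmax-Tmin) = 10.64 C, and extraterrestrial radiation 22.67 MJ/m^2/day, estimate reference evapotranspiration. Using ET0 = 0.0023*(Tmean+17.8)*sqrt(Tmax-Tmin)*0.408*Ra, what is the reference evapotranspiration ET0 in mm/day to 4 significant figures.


ET0 = 0.0023*(20.86+17.8)*sqrt(10.64)*0.408*22.67 = 2.683 mm/day
Therefore the reference evapotranspiration ET0 = 2.683 mm/day.


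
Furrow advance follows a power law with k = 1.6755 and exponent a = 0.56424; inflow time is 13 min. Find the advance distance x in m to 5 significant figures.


Approach: apply the power-law advance function, x = k*t^a.
x = 1.6755 * 13^0.56424 = 7.1232 m
Therefore the advance distance x = 7.1232 m.


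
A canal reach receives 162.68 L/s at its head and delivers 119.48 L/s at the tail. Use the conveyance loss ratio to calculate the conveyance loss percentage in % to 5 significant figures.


Approach: apply the conveyance loss ratio, loss% = ((Q_head - Q_tail)/Q_head)*100.
loss = ((162.68 - 119.48)/162.68)*100 = 26.555 %
Therefore the conveyance loss percentage = 26.555 %.


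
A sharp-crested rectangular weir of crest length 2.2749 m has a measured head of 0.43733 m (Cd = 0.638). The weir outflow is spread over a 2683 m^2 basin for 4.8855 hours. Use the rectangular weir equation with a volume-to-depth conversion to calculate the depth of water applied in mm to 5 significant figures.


Approach: apply the rectangular weir equation with a volume-to-depth conversion, Q = (2/3)*Cd*L*sqrt(2g)*H^1.5; d = Q*t/A * 1000.
Step 1 — weir discharge:
  Q = (2/3)*0.638*2.2749*sqrt(2*9.81)*0.43733^1.5 = 1.239525 m^3/s
Step 2 — volume: V = 1.239525 * 4.8855*3600 = 21800.51 m^3
Step 3 — depth: d = V/A * 1000 = 21800.51/2683 * 1000 = 8125.4 mm
Therefore the depth of water applied = 8125.4 mm.


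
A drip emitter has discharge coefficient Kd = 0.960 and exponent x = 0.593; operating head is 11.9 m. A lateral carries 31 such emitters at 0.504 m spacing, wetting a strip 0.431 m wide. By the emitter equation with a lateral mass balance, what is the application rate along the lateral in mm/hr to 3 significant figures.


Approach: apply the emitter equation with a lateral mass balance, q = Kd*h^x; Q = n*q; rate = Q/(n*spacing*width).
Step 1 — single emitter flow (q = Kd*h^x):
  q = 0.960 * 11.9^0.593 = 4.1694 L/hr
Step 2 — total lateral flow: Q = 31 * 4.1694 = 129.25 L/hr
Step 3 — wetted area: A = 31 * 0.504 * 0.431 = 6.7339 m^2
Step 4 — application rate: Q/A = 129.25/6.7339 = 19.2 mm/hr
Therefore the application rate along the lateral = 19.2 mm/hr.


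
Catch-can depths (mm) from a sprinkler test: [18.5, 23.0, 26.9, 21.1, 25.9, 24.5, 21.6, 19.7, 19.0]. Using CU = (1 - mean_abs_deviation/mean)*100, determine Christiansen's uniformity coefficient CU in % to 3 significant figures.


mean = 22.244 mm
mean |d_i - mean| = 2.5160 mm
CU = (1 - 2.5160/22.244)*100 = 88.7 %
Therefore Christiansen's uniformity coefficient CU = 88.7 %.


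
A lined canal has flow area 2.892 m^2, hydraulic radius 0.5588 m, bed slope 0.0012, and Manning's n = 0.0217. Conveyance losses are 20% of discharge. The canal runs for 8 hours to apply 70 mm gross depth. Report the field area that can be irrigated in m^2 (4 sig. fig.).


Approach: apply Manning's equation with a conveyance and depth budget, Q = (1/n)*A*R^(2/3)*S^(1/2); Q_field = Q*(1-loss); Area = Q_field*t/(d/1000).
Step 1 — canal discharge (Manning's equation):
  Q = (1/0.0217) * 2.892 * 0.5588^(2/3) * 0.0012^(1/2) = 3.13208 m^3/s
Step 2 — delivered flow: Q_field = 3.13208*(1 - 20/100) = 2.50567 m^3/s
Step 3 — volume delivered: V = 2.50567 * 8*3600 = 72163.2 m^3
Step 4 — area served: A = V / (depth/1000) = 72163.2 / 0.07 = 1031000 m^2
Therefore the field area that can be irrigated = 1031000 m^2.


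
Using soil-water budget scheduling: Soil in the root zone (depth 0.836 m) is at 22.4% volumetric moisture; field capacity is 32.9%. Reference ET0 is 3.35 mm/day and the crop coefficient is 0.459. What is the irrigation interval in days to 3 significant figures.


Approach: apply soil-water budget scheduling, SMD = (FC-theta)/100*depth*1000; ETc = ET0*Kc; interval = SMD/ETc.
Step 1 — soil moisture deficit:
  SMD = (32.9 - 22.4)/100 * 0.836 * 1000 = 87.780 mm
Step 2 — daily crop ET (ETc = ET0*Kc):
  ETc = 3.35 * 0.459 = 1.5377 mm/day
Step 3 — irrigation interval (SMD/ETc):
  interval = 87.780 / 1.5377 = 57.1 days
Therefore the irrigation interval = 57.1 days.


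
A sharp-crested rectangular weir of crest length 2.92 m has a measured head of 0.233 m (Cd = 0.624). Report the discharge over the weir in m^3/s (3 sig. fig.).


Approach: apply the rectangular weir equation, Q = (2/3)*Cd*L*sqrt(2g)*H^1.5.
Q = (2/3)*0.624*2.92*sqrt(2*9.81)*0.233^1.5 = 0.605 m^3/s
Therefore the discharge over the weir = 0.605 m^3/s.


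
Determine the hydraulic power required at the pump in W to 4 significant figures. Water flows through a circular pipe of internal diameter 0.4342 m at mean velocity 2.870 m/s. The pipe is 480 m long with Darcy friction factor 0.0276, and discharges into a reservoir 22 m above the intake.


Approach: apply continuity + Darcy-Weisbach + hydraulic power, Q = A*v; hf = f*(L/D)*(v^2/(2g)); H = static + hf; P = rho*g*Q*H.
Step 1 — flow rate (continuity, Q = A*v):
  A = pi*(0.4342/2)^2 = 0.148071 m^2
  Q = 0.148071 * 2.870 = 0.424963 m^3/s
Step 2 — friction head loss (Darcy-Weisbach):
  hf = 0.0276 * (480/0.4342) * (2.870^2 / (2*9.81))
  hf = 12.8093 m
Step 3 — total head: H = 22 + 12.8093 = 34.8093 m
Step 4 — hydraulic power (P = rho*g*Q*H):
  P = 1000 * 9.81 * 0.424963 * 34.8093 = 145100 W
Therefore the hydraulic power required at the pump = 145100 W.


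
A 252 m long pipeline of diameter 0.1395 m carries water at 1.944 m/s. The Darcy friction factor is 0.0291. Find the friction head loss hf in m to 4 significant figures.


Approach: apply the Darcy-Weisbach equation, hf = f*(L/D)*(v^2/(2g)).
hf = 0.0291 * (252/0.1395) * (1.944^2 / (2*9.81))
hf = 10.13 m
Therefore the friction head loss hf = 10.13 m.


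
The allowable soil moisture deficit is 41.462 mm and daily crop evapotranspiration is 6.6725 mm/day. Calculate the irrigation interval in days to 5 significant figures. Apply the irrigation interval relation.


Approach: apply the irrigation interval relation, interval = SMD / ETc.
interval = 41.462 / 6.6725 = 6.2139 days
Therefore the irrigation interval = 6.2139 days.


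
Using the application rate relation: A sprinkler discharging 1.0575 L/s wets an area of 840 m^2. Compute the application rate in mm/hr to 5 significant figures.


Approach: apply the application rate relation, rate = (Q/A)*3600.
rate = (1.0575 / 840) * 3600 = 4.5321 mm/hr
Therefore the application rate = 4.5321 mm/hr.


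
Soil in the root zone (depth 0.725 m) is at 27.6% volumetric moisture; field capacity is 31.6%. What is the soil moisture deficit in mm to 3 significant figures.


Approach: apply the soil moisture deficit relation, SMD = (FC - theta)/100 * depth * 1000.
SMD = (31.6 - 27.6)/100 * 0.725 * 1000 = 29.0 mm
Therefore the soil moisture deficit = 29.0 mm.


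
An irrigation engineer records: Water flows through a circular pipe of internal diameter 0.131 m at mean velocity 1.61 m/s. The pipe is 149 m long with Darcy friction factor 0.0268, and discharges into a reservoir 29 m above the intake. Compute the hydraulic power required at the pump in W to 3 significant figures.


Approach: apply continuity + Darcy-Weisbach + hydraulic power, Q = A*v; hf = f*(L/D)*(v^2/(2g)); H = static + hf; P = rho*g*Q*H.
Step 1 — flow rate (continuity, Q = A*v):
  A = pi*(0.131/2)^2 = 0.013478 m^2
  Q = 0.013478 * 1.61 = 0.021700 m^3/s
Step 2 — friction head loss (Darcy-Weisbach):
  hf = 0.0268 * (149/0.131) * (1.61^2 / (2*9.81))
  hf = 4.0272 m
Step 3 — total head: H = 29 + 4.0272 = 33.027 m
Step 4 — hydraulic power (P = rho*g*Q*H):
  P = 1000 * 9.81 * 0.021700 * 33.027 = 7030 W
Therefore the hydraulic power required at the pump = 7030 W.


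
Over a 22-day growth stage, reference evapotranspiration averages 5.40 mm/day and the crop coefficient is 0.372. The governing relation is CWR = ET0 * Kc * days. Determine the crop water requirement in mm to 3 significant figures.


CWR = 5.40 * 0.372 * 22 = 44.2 mm
Therefore the crop water requirement = 44.2 mm.


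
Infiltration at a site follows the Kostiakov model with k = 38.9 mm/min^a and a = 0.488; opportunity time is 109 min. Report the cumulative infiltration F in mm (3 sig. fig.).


Approach: apply the Kostiakov infiltration equation, F = k*t^a.
F = 38.9 * 109^0.488 = 384 mm
Therefore the cumulative infiltration F = 384 mm.


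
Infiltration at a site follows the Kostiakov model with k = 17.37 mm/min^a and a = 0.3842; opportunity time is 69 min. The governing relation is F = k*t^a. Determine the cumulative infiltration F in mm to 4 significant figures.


F = 17.37 * 69^0.3842 = 88.37 mm
Therefore the cumulative infiltration F = 88.37 mm.


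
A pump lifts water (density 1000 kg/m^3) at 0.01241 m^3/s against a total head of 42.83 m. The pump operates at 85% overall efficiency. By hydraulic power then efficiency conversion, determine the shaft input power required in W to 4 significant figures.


Approach: apply hydraulic power then efficiency conversion, P = rho*g*Q*H; P_in = P/eta.
Step 1 — hydraulic power (P = rho*g*Q*H):
  P = 1000 * 9.81 * 0.01241 * 42.83 = 5214.21 W
Step 2 — input power: P_in = P/eta = 5214.21 / 0.85 = 6134 W
Therefore the shaft input power required = 6134 W.


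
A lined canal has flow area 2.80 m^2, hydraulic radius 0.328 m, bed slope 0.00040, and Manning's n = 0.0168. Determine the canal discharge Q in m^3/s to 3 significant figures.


Approach: apply Manning's equation, Q = (1/n)*A*R^(2/3)*S^(1/2).
Q = (1/0.0168) * 2.80 * 0.328^(2/3) * 0.00040^(1/2) = 1.59 m^3/s
Therefore the canal discharge Q = 1.59 m^3/s.


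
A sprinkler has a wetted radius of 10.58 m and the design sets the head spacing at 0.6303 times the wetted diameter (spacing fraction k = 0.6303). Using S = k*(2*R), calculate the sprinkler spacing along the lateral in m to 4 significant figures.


S = 0.6303 * (2 * 10.58) = 13.34 m
Therefore the sprinkler spacing along the lateral = 13.34 m.


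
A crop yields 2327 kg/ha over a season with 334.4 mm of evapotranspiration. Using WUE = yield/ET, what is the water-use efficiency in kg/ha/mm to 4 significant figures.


WUE = 2327 / 334.4 = 6.959 kg/ha/mm
Therefore the water-use efficiency = 6.959 kg/ha/mm.


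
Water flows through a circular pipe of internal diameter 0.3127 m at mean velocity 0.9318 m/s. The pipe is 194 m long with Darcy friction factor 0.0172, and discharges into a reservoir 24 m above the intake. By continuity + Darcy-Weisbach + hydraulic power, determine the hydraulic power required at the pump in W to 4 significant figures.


Approach: apply continuity + Darcy-Weisbach + hydraulic power, Q = A*v; hf = f*(L/D)*(v^2/(2g)); H = static + hf; P = rho*g*Q*H.
Step 1 — flow rate (continuity, Q = A*v):
  A = pi*(0.3127/2)^2 = 0.0767972 m^2
  Q = 0.0767972 * 0.9318 = 0.0715597 m^3/s
Step 2 — friction head loss (Darcy-Weisbach):
  hf = 0.0172 * (194/0.3127) * (0.9318^2 / (2*9.81))
  hf = 0.472225 m
Step 3 — total head: H = 24 + 0.472225 = 24.4722 m
Step 4 — hydraulic power (P = rho*g*Q*H):
  P = 1000 * 9.81 * 0.0715597 * 24.4722 = 17180 W
Therefore the hydraulic power required at the pump = 17180 W.


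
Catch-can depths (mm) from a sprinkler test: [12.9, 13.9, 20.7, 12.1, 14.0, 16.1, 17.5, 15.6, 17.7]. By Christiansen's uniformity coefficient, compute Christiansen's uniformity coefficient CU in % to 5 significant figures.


Approach: apply Christiansen's uniformity coefficient, CU = (1 - mean_abs_deviation/mean)*100.
mean = 15.61111 mm
mean |d_i - mean| = 2.123457 mm
CU = (1 - 2.123457/15.61111)*100 = 86.398 %
Therefore Christiansen's uniformity coefficient CU = 86.398 %.


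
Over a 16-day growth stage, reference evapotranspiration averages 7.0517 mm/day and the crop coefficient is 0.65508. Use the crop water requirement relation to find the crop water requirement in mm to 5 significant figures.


Approach: apply the crop water requirement relation, CWR = ET0 * Kc * days.
CWR = 7.0517 * 0.65508 * 16 = 73.911 mm
Therefore the crop water requirement = 73.911 mm.


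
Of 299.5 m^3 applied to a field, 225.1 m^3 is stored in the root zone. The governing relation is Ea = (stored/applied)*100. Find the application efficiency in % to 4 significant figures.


Ea = (225.1/299.5)*100 = 75.16 %
Therefore the application efficiency = 75.16 %.


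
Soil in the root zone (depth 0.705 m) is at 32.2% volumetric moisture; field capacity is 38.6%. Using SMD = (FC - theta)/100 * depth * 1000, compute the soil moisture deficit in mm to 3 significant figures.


SMD = (38.6 - 32.2)/100 * 0.705 * 1000 = 45.1 mm
Therefore the soil moisture deficit = 45.1 mm.


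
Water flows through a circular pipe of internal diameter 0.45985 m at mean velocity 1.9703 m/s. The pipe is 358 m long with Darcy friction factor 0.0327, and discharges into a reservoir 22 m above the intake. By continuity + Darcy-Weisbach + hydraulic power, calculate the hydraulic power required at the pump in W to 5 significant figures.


Approach: apply continuity + Darcy-Weisbach + hydraulic power, Q = A*v; hf = f*(L/D)*(v^2/(2g)); H = static + hf; P = rho*g*Q*H.
Step 1 — flow rate (continuity, Q = A*v):
  A = pi*(0.45985/2)^2 = 0.1660819 m^2
  Q = 0.1660819 * 1.9703 = 0.3272311 m^3/s
Step 2 — friction head loss (Darcy-Weisbach):
  hf = 0.0327 * (358/0.45985) * (1.9703^2 / (2*9.81))
  hf = 5.037097 m
Step 3 — total head: H = 22 + 5.037097 = 27.03710 m
Step 4 — hydraulic power (P = rho*g*Q*H):
  P = 1000 * 9.81 * 0.3272311 * 27.03710 = 86793 W
Therefore the hydraulic power required at the pump = 86793 W.


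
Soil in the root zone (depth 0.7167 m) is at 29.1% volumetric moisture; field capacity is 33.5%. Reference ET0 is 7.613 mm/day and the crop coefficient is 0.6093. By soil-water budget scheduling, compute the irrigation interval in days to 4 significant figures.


Approach: apply soil-water budget scheduling, SMD = (FC-theta)/100*depth*1000; ETc = ET0*Kc; interval = SMD/ETc.
Step 1 — soil moisture deficit:
  SMD = (33.5 - 29.1)/100 * 0.7167 * 1000 = 31.5348 mm
Step 2 — daily crop ET (ETc = ET0*Kc):
  ETc = 7.613 * 0.6093 = 4.63860 mm/day
Step 3 — irrigation interval (SMD/ETc):
  interval = 31.5348 / 4.63860 = 6.798 days
Therefore the irrigation interval = 6.798 days.


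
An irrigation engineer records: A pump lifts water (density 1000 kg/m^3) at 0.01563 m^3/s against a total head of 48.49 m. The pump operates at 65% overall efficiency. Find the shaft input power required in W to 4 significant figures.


Approach: apply hydraulic power then efficiency conversion, P = rho*g*Q*H; P_in = P/eta.
Step 1 — hydraulic power (P = rho*g*Q*H):
  P = 1000 * 9.81 * 0.01563 * 48.49 = 7434.99 W
Step 2 — input power: P_in = P/eta = 7434.99 / 0.65 = 11440 W
Therefore the shaft input power required = 11440 W.


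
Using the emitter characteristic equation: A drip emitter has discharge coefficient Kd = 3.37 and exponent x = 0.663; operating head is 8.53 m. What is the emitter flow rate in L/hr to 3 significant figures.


Approach: apply the emitter characteristic equation, q = Kd * h^x.
q = 3.37 * 8.53^0.663 = 14.0 L/hr
Therefore the emitter flow rate = 14.0 L/hr.


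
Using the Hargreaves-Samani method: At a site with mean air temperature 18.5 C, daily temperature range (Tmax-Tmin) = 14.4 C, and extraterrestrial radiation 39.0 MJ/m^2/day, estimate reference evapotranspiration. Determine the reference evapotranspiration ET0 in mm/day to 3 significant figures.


Approach: apply the Hargreaves-Samani method, ET0 = 0.0023*(Tmean+17.8)*sqrt(Tmax-Tmin)*0.408*Ra.
ET0 = 0.0023*(18.5+17.8)*sqrt(14.4)*0.408*39.0 = 5.04 mm/day
Therefore the reference evapotranspiration ET0 = 5.04 mm/day.


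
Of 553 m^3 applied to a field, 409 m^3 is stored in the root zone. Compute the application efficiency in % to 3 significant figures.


Approach: apply the application efficiency ratio, Ea = (stored/applied)*100.
Ea = (409/553)*100 = 74.0 %
Therefore the application efficiency = 74.0 %.


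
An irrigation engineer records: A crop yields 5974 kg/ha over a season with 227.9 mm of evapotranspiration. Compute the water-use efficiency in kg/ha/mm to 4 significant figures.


Approach: apply the water-use efficiency ratio, WUE = yield/ET.
WUE = 5974 / 227.9 = 26.21 kg/ha/mm
Therefore the water-use efficiency = 26.21 kg/ha/mm.


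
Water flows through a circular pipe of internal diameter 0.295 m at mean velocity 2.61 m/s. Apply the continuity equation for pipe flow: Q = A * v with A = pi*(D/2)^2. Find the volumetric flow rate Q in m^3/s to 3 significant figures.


A = pi*(0.295/2)^2 = 0.068349 m^2
Q = 0.068349 * 2.61 = 0.178 m^3/s
Therefore the volumetric flow rate Q = 0.178 m^3/s.


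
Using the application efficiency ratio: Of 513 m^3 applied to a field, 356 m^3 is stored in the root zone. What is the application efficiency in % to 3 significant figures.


Approach: apply the application efficiency ratio, Ea = (stored/applied)*100.
Ea = (356/513)*100 = 69.4 %
Therefore the application efficiency = 69.4 %.


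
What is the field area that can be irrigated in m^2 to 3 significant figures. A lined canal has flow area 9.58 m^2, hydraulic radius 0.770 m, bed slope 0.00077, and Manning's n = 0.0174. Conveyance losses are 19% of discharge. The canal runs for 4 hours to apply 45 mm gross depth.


Approach: apply Manning's equation with a conveyance and depth budget, Q = (1/n)*A*R^(2/3)*S^(1/2); Q_field = Q*(1-loss); Area = Q_field*t/(d/1000).
Step 1 — canal discharge (Manning's equation):
  Q = (1/0.0174) * 9.58 * 0.770^(2/3) * 0.00077^(1/2) = 12.835 m^3/s
Step 2 — delivered flow: Q_field = 12.835*(1 - 19/100) = 10.396 m^3/s
Step 3 — volume delivered: V = 10.396 * 4*3600 = 149700 m^3
Step 4 — area served: A = V / (depth/1000) = 149700 / 0.045 = 3330000 m^2
Therefore the field area that can be irrigated = 3330000 m^2.


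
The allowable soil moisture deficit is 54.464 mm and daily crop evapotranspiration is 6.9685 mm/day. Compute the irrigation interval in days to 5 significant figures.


Approach: apply the irrigation interval relation, interval = SMD / ETc.
interval = 54.464 / 6.9685 = 7.8157 days
Therefore the irrigation interval = 7.8157 days.


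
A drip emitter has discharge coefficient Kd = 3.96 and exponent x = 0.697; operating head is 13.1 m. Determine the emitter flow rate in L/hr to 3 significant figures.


Approach: apply the emitter characteristic equation, q = Kd * h^x.
q = 3.96 * 13.1^0.697 = 23.8 L/hr
Therefore the emitter flow rate = 23.8 L/hr.


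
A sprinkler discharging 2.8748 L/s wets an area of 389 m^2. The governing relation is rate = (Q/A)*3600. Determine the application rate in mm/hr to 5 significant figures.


rate = (2.8748 / 389) * 3600 = 26.605 mm/hr
Therefore the application rate = 26.605 mm/hr.


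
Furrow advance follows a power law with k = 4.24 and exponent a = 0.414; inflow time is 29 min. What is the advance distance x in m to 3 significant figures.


Approach: apply the power-law advance function, x = k*t^a.
x = 4.24 * 29^0.414 = 17.1 m
Therefore the advance distance x = 17.1 m.


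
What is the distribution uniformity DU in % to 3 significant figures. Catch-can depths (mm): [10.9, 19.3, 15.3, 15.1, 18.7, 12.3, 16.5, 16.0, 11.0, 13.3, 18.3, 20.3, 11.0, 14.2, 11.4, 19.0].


Approach: apply the low-quarter distribution uniformity, DU = (mean of lowest quarter of readings / overall mean)*100.
sorted lowest 4 of 16: [10.9, 11.0, 11.0, 11.4] -> mean = 11.075 mm
overall mean = 15.162 mm
DU = (11.075/15.162)*100 = 73.0 %
Therefore the distribution uniformity DU = 73.0 %.


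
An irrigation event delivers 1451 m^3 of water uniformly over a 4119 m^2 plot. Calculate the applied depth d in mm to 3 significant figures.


Approach: apply depth from volume over area, d = (V/A)*1000.
d = (1451 / 4119) * 1000 = 352 mm
Therefore the applied depth d = 352 mm.


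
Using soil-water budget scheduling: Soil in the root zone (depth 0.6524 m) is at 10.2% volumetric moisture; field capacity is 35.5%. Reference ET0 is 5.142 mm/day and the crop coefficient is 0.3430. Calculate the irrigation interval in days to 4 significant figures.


Approach: apply soil-water budget scheduling, SMD = (FC-theta)/100*depth*1000; ETc = ET0*Kc; interval = SMD/ETc.
Step 1 — soil moisture deficit:
  SMD = (35.5 - 10.2)/100 * 0.6524 * 1000 = 165.057 mm
Step 2 — daily crop ET (ETc = ET0*Kc):
  ETc = 5.142 * 0.3430 = 1.76371 mm/day
Step 3 — irrigation interval (SMD/ETc):
  interval = 165.057 / 1.76371 = 93.59 days
Therefore the irrigation interval = 93.59 days.


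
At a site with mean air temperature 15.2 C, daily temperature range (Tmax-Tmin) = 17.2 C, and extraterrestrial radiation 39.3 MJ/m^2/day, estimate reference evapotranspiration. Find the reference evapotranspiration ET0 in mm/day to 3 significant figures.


Approach: apply the Hargreaves-Samani method, ET0 = 0.0023*(Tmean+17.8)*sqrt(Tmax-Tmin)*0.408*Ra.
ET0 = 0.0023*(15.2+17.8)*sqrt(17.2)*0.408*39.3 = 5.05 mm/day
Therefore the reference evapotranspiration ET0 = 5.05 mm/day.


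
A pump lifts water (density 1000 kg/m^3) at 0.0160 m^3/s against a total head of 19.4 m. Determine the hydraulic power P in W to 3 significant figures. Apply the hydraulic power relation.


Approach: apply the hydraulic power relation, P = rho*g*Q*H.
P = 1000 * 9.81 * 0.0160 * 19.4 = 3050 W
Therefore the hydraulic power P = 3050 W.


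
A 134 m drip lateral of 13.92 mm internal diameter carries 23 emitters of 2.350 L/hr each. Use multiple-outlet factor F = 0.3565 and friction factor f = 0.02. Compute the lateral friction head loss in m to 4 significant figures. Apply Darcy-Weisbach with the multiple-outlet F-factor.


Approach: apply Darcy-Weisbach with the multiple-outlet F-factor, Q = n*q/(3600*1000) m^3/s; v = Q/A; hf = F*f*(L/D)*(v^2/(2g)).
Q = 23*2.350/(3600*1000) = 1.50139e-05 m^3/s
A = pi*(13.92e-3/2)^2 = 1.52184e-04 m^2, so v = Q/A = 0.0986563 m/s
hf = 0.3565*0.02*(134/0.01392)*(0.0986563^2/(2*9.81)) = 0.03405 m
Therefore the lateral friction head loss = 0.03405 m.


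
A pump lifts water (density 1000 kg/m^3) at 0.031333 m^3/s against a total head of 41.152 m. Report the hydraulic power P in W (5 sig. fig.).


Approach: apply the hydraulic power relation, P = rho*g*Q*H.
P = 1000 * 9.81 * 0.031333 * 41.152 = 12649 W
Therefore the hydraulic power P = 12649 W.


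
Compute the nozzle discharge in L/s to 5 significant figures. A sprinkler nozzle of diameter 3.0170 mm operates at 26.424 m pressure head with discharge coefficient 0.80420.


Approach: apply the orifice equation, Q = Cd*A*sqrt(2*g*h), A = pi*(d/2)^2.
A = pi*(3.0170e-3/2)^2 = 7.148921e-06 m^2
Q = 0.80420 * 7.148921e-06 * sqrt(2*9.81*26.424) * 1000 = 0.13090 L/s
Therefore the nozzle discharge = 0.13090 L/s.


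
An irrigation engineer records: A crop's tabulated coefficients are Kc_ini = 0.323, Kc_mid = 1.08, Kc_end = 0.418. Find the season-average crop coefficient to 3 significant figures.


Approach: apply a simple seasonal average, Kc_avg = (Kc_ini + Kc_mid + Kc_end)/3.
Kc_avg = (0.323 + 1.08 + 0.418)/3 = 0.607
Therefore the season-average crop coefficient = 0.607.


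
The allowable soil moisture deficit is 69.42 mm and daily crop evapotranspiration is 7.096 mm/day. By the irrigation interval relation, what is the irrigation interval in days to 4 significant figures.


Approach: apply the irrigation interval relation, interval = SMD / ETc.
interval = 69.42 / 7.096 = 9.783 days
Therefore the irrigation interval = 9.783 days.


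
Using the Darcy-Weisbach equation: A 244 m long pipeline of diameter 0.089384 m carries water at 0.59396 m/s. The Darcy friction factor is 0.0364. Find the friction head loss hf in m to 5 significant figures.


Approach: apply the Darcy-Weisbach equation, hf = f*(L/D)*(v^2/(2g)).
hf = 0.0364 * (244/0.089384) * (0.59396^2 / (2*9.81))
hf = 1.7867 m
Therefore the friction head loss hf = 1.7867 m.


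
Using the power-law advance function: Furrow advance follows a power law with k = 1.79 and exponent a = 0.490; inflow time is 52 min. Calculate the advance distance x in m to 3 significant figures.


Approach: apply the power-law advance function, x = k*t^a.
x = 1.79 * 52^0.490 = 12.4 m
Therefore the advance distance x = 12.4 m.


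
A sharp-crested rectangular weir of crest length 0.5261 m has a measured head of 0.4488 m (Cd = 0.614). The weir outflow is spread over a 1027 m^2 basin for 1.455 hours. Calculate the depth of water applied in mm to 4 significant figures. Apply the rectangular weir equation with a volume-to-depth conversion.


Approach: apply the rectangular weir equation with a volume-to-depth conversion, Q = (2/3)*Cd*L*sqrt(2g)*H^1.5; d = Q*t/A * 1000.
Step 1 — weir discharge:
  Q = (2/3)*0.614*0.5261*sqrt(2*9.81)*0.4488^1.5 = 0.286797 m^3/s
Step 2 — volume: V = 0.286797 * 1.455*3600 = 1502.24 m^3
Step 3 — depth: d = V/A * 1000 = 1502.24/1027 * 1000 = 1463 mm
Therefore the depth of water applied = 1463 mm.


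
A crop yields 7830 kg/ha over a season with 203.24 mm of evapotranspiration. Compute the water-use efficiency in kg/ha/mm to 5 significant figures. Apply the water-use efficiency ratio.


Approach: apply the water-use efficiency ratio, WUE = yield/ET.
WUE = 7830 / 203.24 = 38.526 kg/ha/mm
Therefore the water-use efficiency = 38.526 kg/ha/mm.


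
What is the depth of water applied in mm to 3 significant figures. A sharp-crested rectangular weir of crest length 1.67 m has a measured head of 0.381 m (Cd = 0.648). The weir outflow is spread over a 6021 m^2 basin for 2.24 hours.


Approach: apply the rectangular weir equation with a volume-to-depth conversion, Q = (2/3)*Cd*L*sqrt(2g)*H^1.5; d = Q*t/A * 1000.
Step 1 — weir discharge:
  Q = (2/3)*0.648*1.67*sqrt(2*9.81)*0.381^1.5 = 0.75151 m^3/s
Step 2 — volume: V = 0.75151 * 2.24*3600 = 6060.2 m^3
Step 3 — depth: d = V/A * 1000 = 6060.2/6021 * 1000 = 1010 mm
Therefore the depth of water applied = 1010 mm.


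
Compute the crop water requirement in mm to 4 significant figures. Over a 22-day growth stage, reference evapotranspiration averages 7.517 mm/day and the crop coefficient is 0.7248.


Approach: apply the crop water requirement relation, CWR = ET0 * Kc * days.
CWR = 7.517 * 0.7248 * 22 = 119.9 mm
Therefore the crop water requirement = 119.9 mm.


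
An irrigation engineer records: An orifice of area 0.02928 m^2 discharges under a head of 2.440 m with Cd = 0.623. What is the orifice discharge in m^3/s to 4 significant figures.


Approach: apply the orifice equation, Q = Cd*A*sqrt(2*g*h).
Q = 0.623 * 0.02928 * sqrt(2*9.81*2.440) = 0.1262 m^3/s
Therefore the orifice discharge = 0.1262 m^3/s.


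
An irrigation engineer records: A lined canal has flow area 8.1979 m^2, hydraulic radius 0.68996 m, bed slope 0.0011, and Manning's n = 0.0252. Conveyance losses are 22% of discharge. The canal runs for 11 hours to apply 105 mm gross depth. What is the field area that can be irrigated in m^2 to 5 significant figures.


Approach: apply Manning's equation with a conveyance and depth budget, Q = (1/n)*A*R^(2/3)*S^(1/2); Q_field = Q*(1-loss); Area = Q_field*t/(d/1000).
Step 1 — canal discharge (Manning's equation):
  Q = (1/0.0252) * 8.1979 * 0.68996^(2/3) * 0.0011^(1/2) = 8.424569 m^3/s
Step 2 — delivered flow: Q_field = 8.424569*(1 - 22/100) = 6.571164 m^3/s
Step 3 — volume delivered: V = 6.571164 * 11*3600 = 260218.1 m^3
Step 4 — area served: A = V / (depth/1000) = 260218.1 / 0.105 = 2478300 m^2
Therefore the field area that can be irrigated = 2478300 m^2.


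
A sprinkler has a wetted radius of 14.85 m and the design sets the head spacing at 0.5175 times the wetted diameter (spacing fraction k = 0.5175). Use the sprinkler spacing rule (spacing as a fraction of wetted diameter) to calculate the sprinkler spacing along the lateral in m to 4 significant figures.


Approach: apply the sprinkler spacing rule (spacing as a fraction of wetted diameter), S = k*(2*R).
S = 0.5175 * (2 * 14.85) = 15.37 m
Therefore the sprinkler spacing along the lateral = 15.37 m.


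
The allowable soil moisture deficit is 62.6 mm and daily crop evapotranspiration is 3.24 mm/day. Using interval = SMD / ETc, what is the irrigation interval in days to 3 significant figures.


interval = 62.6 / 3.24 = 19.3 days
Therefore the irrigation interval = 19.3 days.


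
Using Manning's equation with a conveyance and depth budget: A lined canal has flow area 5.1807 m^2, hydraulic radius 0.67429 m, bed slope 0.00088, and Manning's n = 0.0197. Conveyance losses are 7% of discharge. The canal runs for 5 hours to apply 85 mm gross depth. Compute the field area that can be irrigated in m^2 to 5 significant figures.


Approach: apply Manning's equation with a conveyance and depth budget, Q = (1/n)*A*R^(2/3)*S^(1/2); Q_field = Q*(1-loss); Area = Q_field*t/(d/1000).
Step 1 — canal discharge (Manning's equation):
  Q = (1/0.0197) * 5.1807 * 0.67429^(2/3) * 0.00088^(1/2) = 5.998758 m^3/s
Step 2 — delivered flow: Q_field = 5.998758*(1 - 7/100) = 5.578845 m^3/s
Step 3 — volume delivered: V = 5.578845 * 5*3600 = 100419.2 m^3
Step 4 — area served: A = V / (depth/1000) = 100419.2 / 0.085 = 1181400 m^2
Therefore the field area that can be irrigated = 1181400 m^2.


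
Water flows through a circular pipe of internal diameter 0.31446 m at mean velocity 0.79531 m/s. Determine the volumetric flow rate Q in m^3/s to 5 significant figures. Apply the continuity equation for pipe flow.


Approach: apply the continuity equation for pipe flow, Q = A * v with A = pi*(D/2)^2.
A = pi*(0.31446/2)^2 = 0.07766417 m^2
Q = 0.07766417 * 0.79531 = 0.061767 m^3/s
Therefore the volumetric flow rate Q = 0.061767 m^3/s.


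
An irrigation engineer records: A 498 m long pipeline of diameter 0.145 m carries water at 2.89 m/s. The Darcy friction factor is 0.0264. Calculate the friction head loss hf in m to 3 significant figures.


Approach: apply the Darcy-Weisbach equation, hf = f*(L/D)*(v^2/(2g)).
hf = 0.0264 * (498/0.145) * (2.89^2 / (2*9.81))
hf = 38.6 m
Therefore the friction head loss hf = 38.6 m.


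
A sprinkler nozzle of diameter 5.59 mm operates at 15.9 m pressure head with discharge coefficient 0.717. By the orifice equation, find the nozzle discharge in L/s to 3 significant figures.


Approach: apply the orifice equation, Q = Cd*A*sqrt(2*g*h), A = pi*(d/2)^2.
A = pi*(5.59e-3/2)^2 = 2.4542e-05 m^2
Q = 0.717 * 2.4542e-05 * sqrt(2*9.81*15.9) * 1000 = 0.311 L/s
Therefore the nozzle discharge = 0.311 L/s.


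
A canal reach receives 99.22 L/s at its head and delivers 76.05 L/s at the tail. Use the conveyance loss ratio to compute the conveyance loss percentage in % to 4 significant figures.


Approach: apply the conveyance loss ratio, loss% = ((Q_head - Q_tail)/Q_head)*100.
loss = ((99.22 - 76.05)/99.22)*100 = 23.35 %
Therefore the conveyance loss percentage = 23.35 %.


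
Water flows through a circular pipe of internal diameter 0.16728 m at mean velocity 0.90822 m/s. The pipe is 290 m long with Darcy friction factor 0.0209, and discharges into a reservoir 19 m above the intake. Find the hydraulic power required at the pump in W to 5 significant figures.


Approach: apply continuity + Darcy-Weisbach + hydraulic power, Q = A*v; hf = f*(L/D)*(v^2/(2g)); H = static + hf; P = rho*g*Q*H.
Step 1 — flow rate (continuity, Q = A*v):
  A = pi*(0.16728/2)^2 = 0.02197748 m^2
  Q = 0.02197748 * 0.90822 = 0.01996039 m^3/s
Step 2 — friction head loss (Darcy-Weisbach):
  hf = 0.0209 * (290/0.16728) * (0.90822^2 / (2*9.81))
  hf = 1.523293 m
Step 3 — total head: H = 19 + 1.523293 = 20.52329 m
Step 4 — hydraulic power (P = rho*g*Q*H):
  P = 1000 * 9.81 * 0.01996039 * 20.52329 = 4018.7 W
Therefore the hydraulic power required at the pump = 4018.7 W.


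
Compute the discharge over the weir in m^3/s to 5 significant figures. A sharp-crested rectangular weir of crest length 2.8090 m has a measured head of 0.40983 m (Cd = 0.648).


Approach: apply the rectangular weir equation, Q = (2/3)*Cd*L*sqrt(2g)*H^1.5.
Q = (2/3)*0.648*2.8090*sqrt(2*9.81)*0.40983^1.5 = 1.4102 m^3/s
Therefore the discharge over the weir = 1.4102 m^3/s.


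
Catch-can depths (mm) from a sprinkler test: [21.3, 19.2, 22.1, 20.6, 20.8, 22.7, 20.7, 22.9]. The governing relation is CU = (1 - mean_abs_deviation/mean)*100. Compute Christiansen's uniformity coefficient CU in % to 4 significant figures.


mean = 21.2875 mm
mean |d_i - mean| = 0.962500 mm
CU = (1 - 0.962500/21.2875)*100 = 95.48 %
Therefore Christiansen's uniformity coefficient CU = 95.48 %.


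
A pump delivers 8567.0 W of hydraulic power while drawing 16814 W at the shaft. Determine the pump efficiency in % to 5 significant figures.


Approach: apply the efficiency ratio, eta = (P_out/P_in)*100.
eta = (8567.0 / 16814) * 100 = 50.952 %
Therefore the pump efficiency = 50.952 %.


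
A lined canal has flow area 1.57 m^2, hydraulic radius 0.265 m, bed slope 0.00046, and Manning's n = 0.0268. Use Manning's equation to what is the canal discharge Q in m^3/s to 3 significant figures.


Approach: apply Manning's equation, Q = (1/n)*A*R^(2/3)*S^(1/2).
Q = (1/0.0268) * 1.57 * 0.265^(2/3) * 0.00046^(1/2) = 0.518 m^3/s
Therefore the canal discharge Q = 0.518 m^3/s.


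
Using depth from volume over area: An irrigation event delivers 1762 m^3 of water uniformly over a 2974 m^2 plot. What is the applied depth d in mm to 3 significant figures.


Approach: apply depth from volume over area, d = (V/A)*1000.
d = (1762 / 2974) * 1000 = 592 mm
Therefore the applied depth d = 592 mm.


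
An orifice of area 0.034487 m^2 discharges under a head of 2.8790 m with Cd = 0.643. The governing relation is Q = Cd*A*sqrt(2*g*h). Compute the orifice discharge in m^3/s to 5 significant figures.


Q = 0.643 * 0.034487 * sqrt(2*9.81*2.8790) = 0.16666 m^3/s
Therefore the orifice discharge = 0.16666 m^3/s.


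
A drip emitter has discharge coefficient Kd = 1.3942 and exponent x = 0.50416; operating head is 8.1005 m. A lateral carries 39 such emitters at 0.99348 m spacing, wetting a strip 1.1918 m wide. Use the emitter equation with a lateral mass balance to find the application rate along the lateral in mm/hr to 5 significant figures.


Approach: apply the emitter equation with a lateral mass balance, q = Kd*h^x; Q = n*q; rate = Q/(n*spacing*width).
Step 1 — single emitter flow (q = Kd*h^x):
  q = 1.3942 * 8.1005^0.50416 = 4.002768 L/hr
Step 2 — total lateral flow: Q = 39 * 4.002768 = 156.1079 L/hr
Step 3 — wetted area: A = 39 * 0.99348 * 1.1918 = 46.17715 m^2
Step 4 — application rate: Q/A = 156.1079/46.17715 = 3.3806 mm/hr
Therefore the application rate along the lateral = 3.3806 mm/hr.


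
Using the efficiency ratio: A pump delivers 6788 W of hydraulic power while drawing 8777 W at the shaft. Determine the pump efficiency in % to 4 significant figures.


Approach: apply the efficiency ratio, eta = (P_out/P_in)*100.
eta = (6788 / 8777) * 100 = 77.34 %
Therefore the pump efficiency = 77.34 %.


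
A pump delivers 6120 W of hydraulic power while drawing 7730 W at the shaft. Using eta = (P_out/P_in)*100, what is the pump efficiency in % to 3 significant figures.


eta = (6120 / 7730) * 100 = 79.2 %
Therefore the pump efficiency = 79.2 %.


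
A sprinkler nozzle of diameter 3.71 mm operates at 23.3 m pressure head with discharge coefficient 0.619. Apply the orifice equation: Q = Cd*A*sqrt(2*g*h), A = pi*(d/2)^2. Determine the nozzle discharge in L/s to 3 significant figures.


A = pi*(3.71e-3/2)^2 = 1.0810e-05 m^2
Q = 0.619 * 1.0810e-05 * sqrt(2*9.81*23.3) * 1000 = 0.143 L/s
Therefore the nozzle discharge = 0.143 L/s.


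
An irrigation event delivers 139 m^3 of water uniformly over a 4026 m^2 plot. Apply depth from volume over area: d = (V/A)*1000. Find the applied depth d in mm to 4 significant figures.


d = (139 / 4026) * 1000 = 34.53 mm
Therefore the applied depth d = 34.53 mm.


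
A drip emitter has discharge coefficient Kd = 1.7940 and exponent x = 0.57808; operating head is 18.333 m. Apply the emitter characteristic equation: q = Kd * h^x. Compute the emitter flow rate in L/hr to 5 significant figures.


q = 1.7940 * 18.333^0.57808 = 9.6399 L/hr
Therefore the emitter flow rate = 9.6399 L/hr.
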